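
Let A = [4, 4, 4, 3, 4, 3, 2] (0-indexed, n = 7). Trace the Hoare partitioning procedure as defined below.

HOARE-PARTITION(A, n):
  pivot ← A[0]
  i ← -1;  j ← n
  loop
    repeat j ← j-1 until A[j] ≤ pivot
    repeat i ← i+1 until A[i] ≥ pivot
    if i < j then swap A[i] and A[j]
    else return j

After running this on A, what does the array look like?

pivot = A[0] = 4; i = -1, j = 7
j→6 (A[6]=2≤4), i→0 (A[0]=4≥4); i<j, swap → [2, 4, 4, 3, 4, 3, 4]
j→5 (A[5]=3≤4), i→1 (A[1]=4≥4); i<j, swap → [2, 3, 4, 3, 4, 4, 4]
j→4 (A[4]=4≤4), i→2 (A[2]=4≥4); i<j, swap → [2, 3, 4, 3, 4, 4, 4]
j→3, i→4; i≥j, return j=3. A = [2, 3, 4, 3, 4, 4, 4]

[2, 3, 4, 3, 4, 4, 4]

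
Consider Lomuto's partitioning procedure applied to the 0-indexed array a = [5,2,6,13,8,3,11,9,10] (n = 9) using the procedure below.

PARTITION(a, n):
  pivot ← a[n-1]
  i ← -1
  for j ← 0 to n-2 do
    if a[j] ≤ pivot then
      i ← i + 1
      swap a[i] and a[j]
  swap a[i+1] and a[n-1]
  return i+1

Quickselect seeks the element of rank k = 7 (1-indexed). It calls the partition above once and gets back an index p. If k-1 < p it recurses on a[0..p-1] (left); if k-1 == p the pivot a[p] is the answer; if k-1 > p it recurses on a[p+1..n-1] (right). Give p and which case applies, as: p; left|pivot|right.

pivot=10, i=-1
j=0: 5≤10, i=0, swap(0,0) ⇒ [5,2,6,13,8,3,11,9,10]
j=1: 2≤10, i=1, swap(1,1) ⇒ [5,2,6,13,8,3,11,9,10]
j=2: 6≤10, i=2, swap(2,2) ⇒ [5,2,6,13,8,3,11,9,10]
j=3: 13>10, skip
j=4: 8≤10, i=3, swap(3,4) ⇒ [5,2,6,8,13,3,11,9,10]
j=5: 3≤10, i=4, swap(4,5) ⇒ [5,2,6,8,3,13,11,9,10]
j=6: 11>10, skip
j=7: 9≤10, i=5, swap(5,7) ⇒ [5,2,6,8,3,9,11,13,10]
swap(6,8) ⇒ [5,2,6,8,3,9,10,13,11]; return 6
p = 6; k-1 = 6 == 6 ⇒ pivot

6; pivot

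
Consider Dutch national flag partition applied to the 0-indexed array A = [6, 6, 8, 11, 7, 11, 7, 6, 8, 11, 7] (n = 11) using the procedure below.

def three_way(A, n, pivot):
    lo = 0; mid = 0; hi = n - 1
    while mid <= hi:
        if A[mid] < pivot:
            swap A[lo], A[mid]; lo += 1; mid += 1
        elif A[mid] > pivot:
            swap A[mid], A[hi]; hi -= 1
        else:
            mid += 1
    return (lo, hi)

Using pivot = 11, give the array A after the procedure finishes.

pivot = 11; lo=0, mid=0, hi=10
A[mid]=6<11: swap A[0],A[0]; lo=1,mid=1 → [6, 6, 8, 11, 7, 11, 7, 6, 8, 11, 7]
A[mid]=6<11: swap A[1],A[1]; lo=2,mid=2 → [6, 6, 8, 11, 7, 11, 7, 6, 8, 11, 7]
A[mid]=8<11: swap A[2],A[2]; lo=3,mid=3 → [6, 6, 8, 11, 7, 11, 7, 6, 8, 11, 7]
A[mid]=11=11: mid=4
A[mid]=7<11: swap A[3],A[4]; lo=4,mid=5 → [6, 6, 8, 7, 11, 11, 7, 6, 8, 11, 7]
A[mid]=11=11: mid=6
A[mid]=7<11: swap A[4],A[6]; lo=5,mid=7 → [6, 6, 8, 7, 7, 11, 11, 6, 8, 11, 7]
A[mid]=6<11: swap A[5],A[7]; lo=6,mid=8 → [6, 6, 8, 7, 7, 6, 11, 11, 8, 11, 7]
A[mid]=8<11: swap A[6],A[8]; lo=7,mid=9 → [6, 6, 8, 7, 7, 6, 8, 11, 11, 11, 7]
A[mid]=11=11: mid=10
A[mid]=7<11: swap A[7],A[10]; lo=8,mid=11 → [6, 6, 8, 7, 7, 6, 8, 7, 11, 11, 11]
end: lo=8, hi=10; A = [6, 6, 8, 7, 7, 6, 8, 7, 11, 11, 11]

[6, 6, 8, 7, 7, 6, 8, 7, 11, 11, 11]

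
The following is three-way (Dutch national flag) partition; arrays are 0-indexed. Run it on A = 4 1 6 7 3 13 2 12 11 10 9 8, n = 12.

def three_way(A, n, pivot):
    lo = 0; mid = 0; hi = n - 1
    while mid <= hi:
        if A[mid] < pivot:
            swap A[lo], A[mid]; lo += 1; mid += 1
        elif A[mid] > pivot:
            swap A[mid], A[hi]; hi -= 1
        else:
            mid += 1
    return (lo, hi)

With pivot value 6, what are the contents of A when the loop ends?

4 1 2 3 6 13 12 11 10 9 8 7

lo=0 mid=0 hi=11
4<6: swap(0,0), lo=1 mid=1 ⇒ 4 1 6 7 3 13 2 12 11 10 9 8
1<6: swap(1,1), lo=2 mid=2 ⇒ 4 1 6 7 3 13 2 12 11 10 9 8
6=6: mid=3
7>6: swap(3,11), hi=10 ⇒ 4 1 6 8 3 13 2 12 11 10 9 7
8>6: swap(3,10), hi=9 ⇒ 4 1 6 9 3 13 2 12 11 10 8 7
9>6: swap(3,9), hi=8 ⇒ 4 1 6 10 3 13 2 12 11 9 8 7
10>6: swap(3,8), hi=7 ⇒ 4 1 6 11 3 13 2 12 10 9 8 7
11>6: swap(3,7), hi=6 ⇒ 4 1 6 12 3 13 2 11 10 9 8 7
12>6: swap(3,6), hi=5 ⇒ 4 1 6 2 3 13 12 11 10 9 8 7
2<6: swap(2,3), lo=3 mid=4 ⇒ 4 1 2 6 3 13 12 11 10 9 8 7
3<6: swap(3,4), lo=4 mid=5 ⇒ 4 1 2 3 6 13 12 11 10 9 8 7
13>6: swap(5,5), hi=4 ⇒ 4 1 2 3 6 13 12 11 10 9 8 7
done. lo=4 hi=4; A=4 1 2 3 6 13 12 11 10 9 8 7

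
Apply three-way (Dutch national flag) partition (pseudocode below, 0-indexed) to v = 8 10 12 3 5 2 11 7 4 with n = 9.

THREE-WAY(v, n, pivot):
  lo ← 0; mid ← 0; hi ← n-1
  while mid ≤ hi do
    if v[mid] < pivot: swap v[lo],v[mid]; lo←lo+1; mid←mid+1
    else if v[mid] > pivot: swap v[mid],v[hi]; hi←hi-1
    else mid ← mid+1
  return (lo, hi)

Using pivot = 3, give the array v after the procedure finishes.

pivot = 3; lo=0, mid=0, hi=8
v[mid]=8>3: swap v[0],v[8]; hi=7 → 4 10 12 3 5 2 11 7 8
v[mid]=4>3: swap v[0],v[7]; hi=6 → 7 10 12 3 5 2 11 4 8
v[mid]=7>3: swap v[0],v[6]; hi=5 → 11 10 12 3 5 2 7 4 8
v[mid]=11>3: swap v[0],v[5]; hi=4 → 2 10 12 3 5 11 7 4 8
v[mid]=2<3: swap v[0],v[0]; lo=1,mid=1 → 2 10 12 3 5 11 7 4 8
v[mid]=10>3: swap v[1],v[4]; hi=3 → 2 5 12 3 10 11 7 4 8
v[mid]=5>3: swap v[1],v[3]; hi=2 → 2 3 12 5 10 11 7 4 8
v[mid]=3=3: mid=2
v[mid]=12>3: swap v[2],v[2]; hi=1 → 2 3 12 5 10 11 7 4 8
end: lo=1, hi=1; v = 2 3 12 5 10 11 7 4 8

2 3 12 5 10 11 7 4 8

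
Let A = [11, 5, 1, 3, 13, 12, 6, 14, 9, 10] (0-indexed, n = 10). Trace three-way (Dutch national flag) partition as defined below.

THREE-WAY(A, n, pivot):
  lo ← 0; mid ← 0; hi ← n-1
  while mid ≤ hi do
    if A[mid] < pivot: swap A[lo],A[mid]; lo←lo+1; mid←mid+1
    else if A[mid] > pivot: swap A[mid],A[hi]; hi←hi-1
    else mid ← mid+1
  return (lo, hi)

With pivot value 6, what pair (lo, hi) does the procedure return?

(3, 3)

pivot = 6; lo=0, mid=0, hi=9
A[mid]=11>6: swap A[0],A[9]; hi=8 → [10, 5, 1, 3, 13, 12, 6, 14, 9, 11]
A[mid]=10>6: swap A[0],A[8]; hi=7 → [9, 5, 1, 3, 13, 12, 6, 14, 10, 11]
A[mid]=9>6: swap A[0],A[7]; hi=6 → [14, 5, 1, 3, 13, 12, 6, 9, 10, 11]
A[mid]=14>6: swap A[0],A[6]; hi=5 → [6, 5, 1, 3, 13, 12, 14, 9, 10, 11]
A[mid]=6=6: mid=1
A[mid]=5<6: swap A[0],A[1]; lo=1,mid=2 → [5, 6, 1, 3, 13, 12, 14, 9, 10, 11]
A[mid]=1<6: swap A[1],A[2]; lo=2,mid=3 → [5, 1, 6, 3, 13, 12, 14, 9, 10, 11]
A[mid]=3<6: swap A[2],A[3]; lo=3,mid=4 → [5, 1, 3, 6, 13, 12, 14, 9, 10, 11]
A[mid]=13>6: swap A[4],A[5]; hi=4 → [5, 1, 3, 6, 12, 13, 14, 9, 10, 11]
A[mid]=12>6: swap A[4],A[4]; hi=3 → [5, 1, 3, 6, 12, 13, 14, 9, 10, 11]
end: lo=3, hi=3; A = [5, 1, 3, 6, 12, 13, 14, 9, 10, 11]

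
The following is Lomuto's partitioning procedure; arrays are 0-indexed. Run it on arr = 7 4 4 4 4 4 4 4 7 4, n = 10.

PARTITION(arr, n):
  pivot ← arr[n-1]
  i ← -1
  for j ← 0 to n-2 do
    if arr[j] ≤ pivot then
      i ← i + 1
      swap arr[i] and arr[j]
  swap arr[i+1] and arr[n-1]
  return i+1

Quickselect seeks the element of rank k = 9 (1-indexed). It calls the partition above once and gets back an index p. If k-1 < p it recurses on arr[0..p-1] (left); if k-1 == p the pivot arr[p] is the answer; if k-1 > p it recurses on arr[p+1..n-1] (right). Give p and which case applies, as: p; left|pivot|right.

pivot = arr[9] = 4; i = -1
j=0: arr[0]=7 > 4 → no swap
j=1: arr[1]=4 ≤ 4 → i=0, swap arr[0],arr[1] → 4 7 4 4 4 4 4 4 7 4
j=2: arr[2]=4 ≤ 4 → i=1, swap arr[1],arr[2] → 4 4 7 4 4 4 4 4 7 4
j=3: arr[3]=4 ≤ 4 → i=2, swap arr[2],arr[3] → 4 4 4 7 4 4 4 4 7 4
j=4: arr[4]=4 ≤ 4 → i=3, swap arr[3],arr[4] → 4 4 4 4 7 4 4 4 7 4
j=5: arr[5]=4 ≤ 4 → i=4, swap arr[4],arr[5] → 4 4 4 4 4 7 4 4 7 4
j=6: arr[6]=4 ≤ 4 → i=5, swap arr[5],arr[6] → 4 4 4 4 4 4 7 4 7 4
j=7: arr[7]=4 ≤ 4 → i=6, swap arr[6],arr[7] → 4 4 4 4 4 4 4 7 7 4
j=8: arr[8]=7 > 4 → no swap
final swap arr[7],arr[9] → 4 4 4 4 4 4 4 4 7 7; return 7
p = 7; k-1 = 8 > 7 ⇒ right

7; right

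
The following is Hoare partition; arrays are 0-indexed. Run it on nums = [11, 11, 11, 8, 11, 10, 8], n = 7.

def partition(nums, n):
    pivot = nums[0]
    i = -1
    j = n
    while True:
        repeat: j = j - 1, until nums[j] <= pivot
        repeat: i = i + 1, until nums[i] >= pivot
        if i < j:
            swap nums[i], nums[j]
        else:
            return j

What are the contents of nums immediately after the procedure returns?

pivot = nums[0] = 11; i = -1, j = 7
j→6 (nums[6]=8≤11), i→0 (nums[0]=11≥11); i<j, swap → [8, 11, 11, 8, 11, 10, 11]
j→5 (nums[5]=10≤11), i→1 (nums[1]=11≥11); i<j, swap → [8, 10, 11, 8, 11, 11, 11]
j→4 (nums[4]=11≤11), i→2 (nums[2]=11≥11); i<j, swap → [8, 10, 11, 8, 11, 11, 11]
j→3, i→4; i≥j, return j=3. nums = [8, 10, 11, 8, 11, 11, 11]

[8, 10, 11, 8, 11, 11, 11]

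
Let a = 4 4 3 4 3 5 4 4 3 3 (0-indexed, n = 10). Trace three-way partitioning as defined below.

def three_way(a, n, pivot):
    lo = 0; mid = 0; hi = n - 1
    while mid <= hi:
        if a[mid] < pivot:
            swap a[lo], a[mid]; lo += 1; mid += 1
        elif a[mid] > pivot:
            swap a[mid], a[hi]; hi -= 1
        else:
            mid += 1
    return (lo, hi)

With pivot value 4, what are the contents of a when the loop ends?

3 3 3 3 4 4 4 4 4 5

lo=0 mid=0 hi=9
4=4: mid=1
4=4: mid=2
3<4: swap(0,2), lo=1 mid=3 ⇒ 3 4 4 4 3 5 4 4 3 3
4=4: mid=4
3<4: swap(1,4), lo=2 mid=5 ⇒ 3 3 4 4 4 5 4 4 3 3
5>4: swap(5,9), hi=8 ⇒ 3 3 4 4 4 3 4 4 3 5
3<4: swap(2,5), lo=3 mid=6 ⇒ 3 3 3 4 4 4 4 4 3 5
4=4: mid=7
4=4: mid=8
3<4: swap(3,8), lo=4 mid=9 ⇒ 3 3 3 3 4 4 4 4 4 5
done. lo=4 hi=8; a=3 3 3 3 4 4 4 4 4 5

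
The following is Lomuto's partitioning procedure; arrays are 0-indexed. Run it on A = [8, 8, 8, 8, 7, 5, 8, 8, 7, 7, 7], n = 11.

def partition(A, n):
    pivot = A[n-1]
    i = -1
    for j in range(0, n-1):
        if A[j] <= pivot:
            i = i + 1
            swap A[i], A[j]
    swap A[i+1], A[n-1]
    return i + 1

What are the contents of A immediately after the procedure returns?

pivot=7, i=-1
j=0: 8>7, skip
j=1: 8>7, skip
j=2: 8>7, skip
j=3: 8>7, skip
j=4: 7≤7, i=0, swap(0,4) ⇒ [7, 8, 8, 8, 8, 5, 8, 8, 7, 7, 7]
j=5: 5≤7, i=1, swap(1,5) ⇒ [7, 5, 8, 8, 8, 8, 8, 8, 7, 7, 7]
j=6: 8>7, skip
j=7: 8>7, skip
j=8: 7≤7, i=2, swap(2,8) ⇒ [7, 5, 7, 8, 8, 8, 8, 8, 8, 7, 7]
j=9: 7≤7, i=3, swap(3,9) ⇒ [7, 5, 7, 7, 8, 8, 8, 8, 8, 8, 7]
swap(4,10) ⇒ [7, 5, 7, 7, 7, 8, 8, 8, 8, 8, 8]; return 4

[7, 5, 7, 7, 7, 8, 8, 8, 8, 8, 8]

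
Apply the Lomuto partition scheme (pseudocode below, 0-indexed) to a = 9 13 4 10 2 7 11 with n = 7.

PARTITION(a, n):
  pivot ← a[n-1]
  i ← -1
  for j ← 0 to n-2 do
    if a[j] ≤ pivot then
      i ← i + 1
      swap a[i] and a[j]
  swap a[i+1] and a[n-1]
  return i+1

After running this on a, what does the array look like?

9 4 10 2 7 11 13

pivot=11, i=-1
j=0: 9≤11, i=0, swap(0,0) ⇒ 9 13 4 10 2 7 11
j=1: 13>11, skip
j=2: 4≤11, i=1, swap(1,2) ⇒ 9 4 13 10 2 7 11
j=3: 10≤11, i=2, swap(2,3) ⇒ 9 4 10 13 2 7 11
j=4: 2≤11, i=3, swap(3,4) ⇒ 9 4 10 2 13 7 11
j=5: 7≤11, i=4, swap(4,5) ⇒ 9 4 10 2 7 13 11
swap(5,6) ⇒ 9 4 10 2 7 11 13; return 5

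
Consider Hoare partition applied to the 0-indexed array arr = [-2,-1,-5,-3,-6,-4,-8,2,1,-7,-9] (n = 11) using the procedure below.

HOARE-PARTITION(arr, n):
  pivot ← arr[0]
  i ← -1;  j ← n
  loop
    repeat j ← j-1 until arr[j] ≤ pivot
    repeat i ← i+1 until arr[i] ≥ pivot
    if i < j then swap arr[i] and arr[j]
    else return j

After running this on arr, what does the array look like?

[-9,-7,-5,-3,-6,-4,-8,2,1,-1,-2]

pivot=-2
j stops at 10 (-9), i stops at 0 (-2); swap ⇒ [-9,-1,-5,-3,-6,-4,-8,2,1,-7,-2]
j stops at 9 (-7), i stops at 1 (-1); swap ⇒ [-9,-7,-5,-3,-6,-4,-8,2,1,-1,-2]
j stops at 6, i stops at 7; i≥j ⇒ return 6. arr=[-9,-7,-5,-3,-6,-4,-8,2,1,-1,-2]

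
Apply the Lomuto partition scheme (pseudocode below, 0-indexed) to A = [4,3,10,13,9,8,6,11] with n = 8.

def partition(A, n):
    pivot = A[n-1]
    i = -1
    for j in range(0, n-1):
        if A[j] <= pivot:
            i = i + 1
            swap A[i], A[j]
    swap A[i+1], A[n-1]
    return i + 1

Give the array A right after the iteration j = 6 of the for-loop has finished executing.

[4,3,10,9,8,6,13,11]

pivot=11, i=-1
j=0: 4≤11, i=0, swap(0,0) ⇒ [4,3,10,13,9,8,6,11]
j=1: 3≤11, i=1, swap(1,1) ⇒ [4,3,10,13,9,8,6,11]
j=2: 10≤11, i=2, swap(2,2) ⇒ [4,3,10,13,9,8,6,11]
j=3: 13>11, skip
j=4: 9≤11, i=3, swap(3,4) ⇒ [4,3,10,9,13,8,6,11]
j=5: 8≤11, i=4, swap(4,5) ⇒ [4,3,10,9,8,13,6,11]
j=6: 6≤11, i=5, swap(5,6) ⇒ [4,3,10,9,8,6,13,11]
(after j=6) A = [4,3,10,9,8,6,13,11]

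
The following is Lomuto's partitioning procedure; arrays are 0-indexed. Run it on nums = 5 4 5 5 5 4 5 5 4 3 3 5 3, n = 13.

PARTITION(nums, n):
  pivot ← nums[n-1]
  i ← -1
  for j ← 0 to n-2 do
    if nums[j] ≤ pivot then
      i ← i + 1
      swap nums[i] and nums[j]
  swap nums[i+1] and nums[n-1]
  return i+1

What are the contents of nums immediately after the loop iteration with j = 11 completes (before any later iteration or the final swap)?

pivot=3, i=-1
j=0: 5>3, skip
j=1: 4>3, skip
j=2: 5>3, skip
j=3: 5>3, skip
j=4: 5>3, skip
j=5: 4>3, skip
j=6: 5>3, skip
j=7: 5>3, skip
j=8: 4>3, skip
j=9: 3≤3, i=0, swap(0,9) ⇒ 3 4 5 5 5 4 5 5 4 5 3 5 3
j=10: 3≤3, i=1, swap(1,10) ⇒ 3 3 5 5 5 4 5 5 4 5 4 5 3
j=11: 5>3, skip
(after j=11) nums = 3 3 5 5 5 4 5 5 4 5 4 5 3

3 3 5 5 5 4 5 5 4 5 4 5 3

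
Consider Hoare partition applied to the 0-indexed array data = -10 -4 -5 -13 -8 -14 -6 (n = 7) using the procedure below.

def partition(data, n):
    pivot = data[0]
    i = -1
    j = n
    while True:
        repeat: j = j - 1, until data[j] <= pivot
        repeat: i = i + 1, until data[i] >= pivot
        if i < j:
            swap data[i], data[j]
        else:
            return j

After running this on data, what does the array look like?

-14 -13 -5 -4 -8 -10 -6

pivot = data[0] = -10; i = -1, j = 7
j→5 (data[5]=-14≤-10), i→0 (data[0]=-10≥-10); i<j, swap → -14 -4 -5 -13 -8 -10 -6
j→3 (data[3]=-13≤-10), i→1 (data[1]=-4≥-10); i<j, swap → -14 -13 -5 -4 -8 -10 -6
j→1, i→2; i≥j, return j=1. data = -14 -13 -5 -4 -8 -10 -6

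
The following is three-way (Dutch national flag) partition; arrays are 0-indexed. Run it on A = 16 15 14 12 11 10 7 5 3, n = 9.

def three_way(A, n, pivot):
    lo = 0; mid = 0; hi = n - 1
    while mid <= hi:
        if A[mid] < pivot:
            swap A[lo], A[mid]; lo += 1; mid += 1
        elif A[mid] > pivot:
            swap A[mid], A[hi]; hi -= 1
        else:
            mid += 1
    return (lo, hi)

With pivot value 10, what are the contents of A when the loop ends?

3 5 7 10 11 12 14 15 16

lo=0 mid=0 hi=8
16>10: swap(0,8), hi=7 ⇒ 3 15 14 12 11 10 7 5 16
3<10: swap(0,0), lo=1 mid=1 ⇒ 3 15 14 12 11 10 7 5 16
15>10: swap(1,7), hi=6 ⇒ 3 5 14 12 11 10 7 15 16
5<10: swap(1,1), lo=2 mid=2 ⇒ 3 5 14 12 11 10 7 15 16
14>10: swap(2,6), hi=5 ⇒ 3 5 7 12 11 10 14 15 16
7<10: swap(2,2), lo=3 mid=3 ⇒ 3 5 7 12 11 10 14 15 16
12>10: swap(3,5), hi=4 ⇒ 3 5 7 10 11 12 14 15 16
10=10: mid=4
11>10: swap(4,4), hi=3 ⇒ 3 5 7 10 11 12 14 15 16
done. lo=3 hi=3; A=3 5 7 10 11 12 14 15 16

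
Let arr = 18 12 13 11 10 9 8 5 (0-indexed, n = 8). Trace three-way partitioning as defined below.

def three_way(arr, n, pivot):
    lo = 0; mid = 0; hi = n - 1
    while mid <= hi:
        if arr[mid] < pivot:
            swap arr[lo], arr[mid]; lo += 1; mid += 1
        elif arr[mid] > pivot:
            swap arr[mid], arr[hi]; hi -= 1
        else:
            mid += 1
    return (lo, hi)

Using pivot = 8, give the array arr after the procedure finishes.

5 8 11 10 9 13 12 18

pivot = 8; lo=0, mid=0, hi=7
arr[mid]=18>8: swap arr[0],arr[7]; hi=6 → 5 12 13 11 10 9 8 18
arr[mid]=5<8: swap arr[0],arr[0]; lo=1,mid=1 → 5 12 13 11 10 9 8 18
arr[mid]=12>8: swap arr[1],arr[6]; hi=5 → 5 8 13 11 10 9 12 18
arr[mid]=8=8: mid=2
arr[mid]=13>8: swap arr[2],arr[5]; hi=4 → 5 8 9 11 10 13 12 18
arr[mid]=9>8: swap arr[2],arr[4]; hi=3 → 5 8 10 11 9 13 12 18
arr[mid]=10>8: swap arr[2],arr[3]; hi=2 → 5 8 11 10 9 13 12 18
arr[mid]=11>8: swap arr[2],arr[2]; hi=1 → 5 8 11 10 9 13 12 18
end: lo=1, hi=1; arr = 5 8 11 10 9 13 12 18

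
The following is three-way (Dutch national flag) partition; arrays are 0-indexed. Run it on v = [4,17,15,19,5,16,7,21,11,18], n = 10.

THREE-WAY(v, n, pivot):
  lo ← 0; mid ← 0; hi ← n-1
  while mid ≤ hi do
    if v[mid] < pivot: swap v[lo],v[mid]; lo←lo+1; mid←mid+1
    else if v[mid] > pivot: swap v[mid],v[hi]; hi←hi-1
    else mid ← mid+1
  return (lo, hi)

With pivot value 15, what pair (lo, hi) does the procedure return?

(4, 4)

lo=0 mid=0 hi=9
4<15: swap(0,0), lo=1 mid=1 ⇒ [4,17,15,19,5,16,7,21,11,18]
17>15: swap(1,9), hi=8 ⇒ [4,18,15,19,5,16,7,21,11,17]
18>15: swap(1,8), hi=7 ⇒ [4,11,15,19,5,16,7,21,18,17]
11<15: swap(1,1), lo=2 mid=2 ⇒ [4,11,15,19,5,16,7,21,18,17]
15=15: mid=3
19>15: swap(3,7), hi=6 ⇒ [4,11,15,21,5,16,7,19,18,17]
21>15: swap(3,6), hi=5 ⇒ [4,11,15,7,5,16,21,19,18,17]
7<15: swap(2,3), lo=3 mid=4 ⇒ [4,11,7,15,5,16,21,19,18,17]
5<15: swap(3,4), lo=4 mid=5 ⇒ [4,11,7,5,15,16,21,19,18,17]
16>15: swap(5,5), hi=4 ⇒ [4,11,7,5,15,16,21,19,18,17]
done. lo=4 hi=4; v=[4,11,7,5,15,16,21,19,18,17]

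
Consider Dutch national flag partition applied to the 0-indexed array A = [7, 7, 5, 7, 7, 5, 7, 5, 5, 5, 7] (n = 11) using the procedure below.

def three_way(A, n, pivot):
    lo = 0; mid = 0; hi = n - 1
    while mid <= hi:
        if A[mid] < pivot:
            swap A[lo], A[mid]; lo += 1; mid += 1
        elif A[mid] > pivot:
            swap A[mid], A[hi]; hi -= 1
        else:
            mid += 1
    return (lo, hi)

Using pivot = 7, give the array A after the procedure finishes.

lo=0 mid=0 hi=10
7=7: mid=1
7=7: mid=2
5<7: swap(0,2), lo=1 mid=3 ⇒ [5, 7, 7, 7, 7, 5, 7, 5, 5, 5, 7]
7=7: mid=4
7=7: mid=5
5<7: swap(1,5), lo=2 mid=6 ⇒ [5, 5, 7, 7, 7, 7, 7, 5, 5, 5, 7]
7=7: mid=7
5<7: swap(2,7), lo=3 mid=8 ⇒ [5, 5, 5, 7, 7, 7, 7, 7, 5, 5, 7]
5<7: swap(3,8), lo=4 mid=9 ⇒ [5, 5, 5, 5, 7, 7, 7, 7, 7, 5, 7]
5<7: swap(4,9), lo=5 mid=10 ⇒ [5, 5, 5, 5, 5, 7, 7, 7, 7, 7, 7]
7=7: mid=11
done. lo=5 hi=10; A=[5, 5, 5, 5, 5, 7, 7, 7, 7, 7, 7]

[5, 5, 5, 5, 5, 7, 7, 7, 7, 7, 7]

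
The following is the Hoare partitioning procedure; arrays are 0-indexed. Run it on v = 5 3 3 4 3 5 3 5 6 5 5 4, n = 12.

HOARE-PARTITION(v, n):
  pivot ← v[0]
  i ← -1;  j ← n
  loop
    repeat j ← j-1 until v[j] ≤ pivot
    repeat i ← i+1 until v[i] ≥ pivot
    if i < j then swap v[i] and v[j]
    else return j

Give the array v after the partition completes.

4 3 3 4 3 5 3 5 6 5 5 5

pivot = v[0] = 5; i = -1, j = 12
j→11 (v[11]=4≤5), i→0 (v[0]=5≥5); i<j, swap → 4 3 3 4 3 5 3 5 6 5 5 5
j→10 (v[10]=5≤5), i→5 (v[5]=5≥5); i<j, swap → 4 3 3 4 3 5 3 5 6 5 5 5
j→9 (v[9]=5≤5), i→7 (v[7]=5≥5); i<j, swap → 4 3 3 4 3 5 3 5 6 5 5 5
j→7, i→8; i≥j, return j=7. v = 4 3 3 4 3 5 3 5 6 5 5 5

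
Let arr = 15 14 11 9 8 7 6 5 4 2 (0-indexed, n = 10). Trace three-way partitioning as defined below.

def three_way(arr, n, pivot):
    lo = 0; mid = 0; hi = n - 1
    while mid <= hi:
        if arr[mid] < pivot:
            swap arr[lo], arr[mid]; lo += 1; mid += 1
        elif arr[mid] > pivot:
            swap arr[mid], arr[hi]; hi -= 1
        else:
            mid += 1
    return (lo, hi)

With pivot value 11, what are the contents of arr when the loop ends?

pivot = 11; lo=0, mid=0, hi=9
arr[mid]=15>11: swap arr[0],arr[9]; hi=8 → 2 14 11 9 8 7 6 5 4 15
arr[mid]=2<11: swap arr[0],arr[0]; lo=1,mid=1 → 2 14 11 9 8 7 6 5 4 15
arr[mid]=14>11: swap arr[1],arr[8]; hi=7 → 2 4 11 9 8 7 6 5 14 15
arr[mid]=4<11: swap arr[1],arr[1]; lo=2,mid=2 → 2 4 11 9 8 7 6 5 14 15
arr[mid]=11=11: mid=3
arr[mid]=9<11: swap arr[2],arr[3]; lo=3,mid=4 → 2 4 9 11 8 7 6 5 14 15
arr[mid]=8<11: swap arr[3],arr[4]; lo=4,mid=5 → 2 4 9 8 11 7 6 5 14 15
arr[mid]=7<11: swap arr[4],arr[5]; lo=5,mid=6 → 2 4 9 8 7 11 6 5 14 15
arr[mid]=6<11: swap arr[5],arr[6]; lo=6,mid=7 → 2 4 9 8 7 6 11 5 14 15
arr[mid]=5<11: swap arr[6],arr[7]; lo=7,mid=8 → 2 4 9 8 7 6 5 11 14 15
end: lo=7, hi=7; arr = 2 4 9 8 7 6 5 11 14 15

2 4 9 8 7 6 5 11 14 15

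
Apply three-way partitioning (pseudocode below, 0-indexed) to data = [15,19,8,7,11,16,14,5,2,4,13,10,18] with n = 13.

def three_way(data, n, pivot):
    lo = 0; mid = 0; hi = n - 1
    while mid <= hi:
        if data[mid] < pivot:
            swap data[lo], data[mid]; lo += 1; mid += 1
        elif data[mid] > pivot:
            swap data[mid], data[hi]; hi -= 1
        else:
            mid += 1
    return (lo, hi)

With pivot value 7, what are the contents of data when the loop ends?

pivot = 7; lo=0, mid=0, hi=12
data[mid]=15>7: swap data[0],data[12]; hi=11 → [18,19,8,7,11,16,14,5,2,4,13,10,15]
data[mid]=18>7: swap data[0],data[11]; hi=10 → [10,19,8,7,11,16,14,5,2,4,13,18,15]
data[mid]=10>7: swap data[0],data[10]; hi=9 → [13,19,8,7,11,16,14,5,2,4,10,18,15]
data[mid]=13>7: swap data[0],data[9]; hi=8 → [4,19,8,7,11,16,14,5,2,13,10,18,15]
data[mid]=4<7: swap data[0],data[0]; lo=1,mid=1 → [4,19,8,7,11,16,14,5,2,13,10,18,15]
data[mid]=19>7: swap data[1],data[8]; hi=7 → [4,2,8,7,11,16,14,5,19,13,10,18,15]
data[mid]=2<7: swap data[1],data[1]; lo=2,mid=2 → [4,2,8,7,11,16,14,5,19,13,10,18,15]
data[mid]=8>7: swap data[2],data[7]; hi=6 → [4,2,5,7,11,16,14,8,19,13,10,18,15]
data[mid]=5<7: swap data[2],data[2]; lo=3,mid=3 → [4,2,5,7,11,16,14,8,19,13,10,18,15]
data[mid]=7=7: mid=4
data[mid]=11>7: swap data[4],data[6]; hi=5 → [4,2,5,7,14,16,11,8,19,13,10,18,15]
data[mid]=14>7: swap data[4],data[5]; hi=4 → [4,2,5,7,16,14,11,8,19,13,10,18,15]
data[mid]=16>7: swap data[4],data[4]; hi=3 → [4,2,5,7,16,14,11,8,19,13,10,18,15]
end: lo=3, hi=3; data = [4,2,5,7,16,14,11,8,19,13,10,18,15]

[4,2,5,7,16,14,11,8,19,13,10,18,15]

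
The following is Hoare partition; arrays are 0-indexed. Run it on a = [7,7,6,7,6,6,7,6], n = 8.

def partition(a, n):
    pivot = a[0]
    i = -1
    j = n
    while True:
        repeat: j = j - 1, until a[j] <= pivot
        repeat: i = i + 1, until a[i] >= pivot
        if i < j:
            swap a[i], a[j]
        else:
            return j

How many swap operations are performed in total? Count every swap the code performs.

3

pivot = a[0] = 7; i = -1, j = 8
j→7 (a[7]=6≤7), i→0 (a[0]=7≥7); i<j, swap → [6,7,6,7,6,6,7,7]
j→6 (a[6]=7≤7), i→1 (a[1]=7≥7); i<j, swap → [6,7,6,7,6,6,7,7]
j→5 (a[5]=6≤7), i→3 (a[3]=7≥7); i<j, swap → [6,7,6,6,6,7,7,7]
j→4, i→5; i≥j, return j=4. a = [6,7,6,6,6,7,7,7]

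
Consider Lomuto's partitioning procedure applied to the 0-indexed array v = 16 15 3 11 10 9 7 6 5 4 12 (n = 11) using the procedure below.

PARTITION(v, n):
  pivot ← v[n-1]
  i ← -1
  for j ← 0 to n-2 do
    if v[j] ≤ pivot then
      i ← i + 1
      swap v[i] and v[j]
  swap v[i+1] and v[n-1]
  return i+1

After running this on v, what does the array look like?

pivot = v[10] = 12; i = -1
j=0: v[0]=16 > 12 → no swap
j=1: v[1]=15 > 12 → no swap
j=2: v[2]=3 ≤ 12 → i=0, swap v[0],v[2] → 3 15 16 11 10 9 7 6 5 4 12
j=3: v[3]=11 ≤ 12 → i=1, swap v[1],v[3] → 3 11 16 15 10 9 7 6 5 4 12
j=4: v[4]=10 ≤ 12 → i=2, swap v[2],v[4] → 3 11 10 15 16 9 7 6 5 4 12
j=5: v[5]=9 ≤ 12 → i=3, swap v[3],v[5] → 3 11 10 9 16 15 7 6 5 4 12
j=6: v[6]=7 ≤ 12 → i=4, swap v[4],v[6] → 3 11 10 9 7 15 16 6 5 4 12
j=7: v[7]=6 ≤ 12 → i=5, swap v[5],v[7] → 3 11 10 9 7 6 16 15 5 4 12
j=8: v[8]=5 ≤ 12 → i=6, swap v[6],v[8] → 3 11 10 9 7 6 5 15 16 4 12
j=9: v[9]=4 ≤ 12 → i=7, swap v[7],v[9] → 3 11 10 9 7 6 5 4 16 15 12
final swap v[8],v[10] → 3 11 10 9 7 6 5 4 12 15 16; return 8

3 11 10 9 7 6 5 4 12 15 16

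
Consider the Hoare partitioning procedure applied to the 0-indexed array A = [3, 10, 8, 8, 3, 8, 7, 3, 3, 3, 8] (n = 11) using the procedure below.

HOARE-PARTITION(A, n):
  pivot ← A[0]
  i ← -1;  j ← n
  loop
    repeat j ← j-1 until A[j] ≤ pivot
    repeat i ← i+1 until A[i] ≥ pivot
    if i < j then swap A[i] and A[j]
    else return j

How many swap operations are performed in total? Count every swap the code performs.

pivot = A[0] = 3; i = -1, j = 11
j→9 (A[9]=3≤3), i→0 (A[0]=3≥3); i<j, swap → [3, 10, 8, 8, 3, 8, 7, 3, 3, 3, 8]
j→8 (A[8]=3≤3), i→1 (A[1]=10≥3); i<j, swap → [3, 3, 8, 8, 3, 8, 7, 3, 10, 3, 8]
j→7 (A[7]=3≤3), i→2 (A[2]=8≥3); i<j, swap → [3, 3, 3, 8, 3, 8, 7, 8, 10, 3, 8]
j→4 (A[4]=3≤3), i→3 (A[3]=8≥3); i<j, swap → [3, 3, 3, 3, 8, 8, 7, 8, 10, 3, 8]
j→3, i→4; i≥j, return j=3. A = [3, 3, 3, 3, 8, 8, 7, 8, 10, 3, 8]

4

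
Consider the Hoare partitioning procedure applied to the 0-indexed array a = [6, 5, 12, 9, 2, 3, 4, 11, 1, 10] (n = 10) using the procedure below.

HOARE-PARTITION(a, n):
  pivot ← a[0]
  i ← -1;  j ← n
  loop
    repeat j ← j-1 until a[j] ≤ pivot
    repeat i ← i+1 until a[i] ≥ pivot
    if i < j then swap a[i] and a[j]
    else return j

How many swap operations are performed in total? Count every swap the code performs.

3

pivot=6
j stops at 8 (1), i stops at 0 (6); swap ⇒ [1, 5, 12, 9, 2, 3, 4, 11, 6, 10]
j stops at 6 (4), i stops at 2 (12); swap ⇒ [1, 5, 4, 9, 2, 3, 12, 11, 6, 10]
j stops at 5 (3), i stops at 3 (9); swap ⇒ [1, 5, 4, 3, 2, 9, 12, 11, 6, 10]
j stops at 4, i stops at 5; i≥j ⇒ return 4. a=[1, 5, 4, 3, 2, 9, 12, 11, 6, 10]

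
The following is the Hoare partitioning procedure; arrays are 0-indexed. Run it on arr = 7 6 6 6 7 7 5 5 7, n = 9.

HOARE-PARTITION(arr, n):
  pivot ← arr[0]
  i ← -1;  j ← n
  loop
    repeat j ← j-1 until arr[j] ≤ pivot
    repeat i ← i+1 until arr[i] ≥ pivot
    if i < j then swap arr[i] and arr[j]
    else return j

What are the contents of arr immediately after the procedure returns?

7 6 6 6 5 5 7 7 7

pivot=7
j stops at 8 (7), i stops at 0 (7); swap ⇒ 7 6 6 6 7 7 5 5 7
j stops at 7 (5), i stops at 4 (7); swap ⇒ 7 6 6 6 5 7 5 7 7
j stops at 6 (5), i stops at 5 (7); swap ⇒ 7 6 6 6 5 5 7 7 7
j stops at 5, i stops at 6; i≥j ⇒ return 5. arr=7 6 6 6 5 5 7 7 7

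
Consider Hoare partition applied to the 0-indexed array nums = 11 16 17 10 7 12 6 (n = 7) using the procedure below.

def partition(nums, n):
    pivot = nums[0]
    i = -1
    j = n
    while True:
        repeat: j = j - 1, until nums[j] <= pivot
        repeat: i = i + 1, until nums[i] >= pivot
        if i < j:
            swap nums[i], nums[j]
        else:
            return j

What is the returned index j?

pivot=11
j stops at 6 (6), i stops at 0 (11); swap ⇒ 6 16 17 10 7 12 11
j stops at 4 (7), i stops at 1 (16); swap ⇒ 6 7 17 10 16 12 11
j stops at 3 (10), i stops at 2 (17); swap ⇒ 6 7 10 17 16 12 11
j stops at 2, i stops at 3; i≥j ⇒ return 2. nums=6 7 10 17 16 12 11

2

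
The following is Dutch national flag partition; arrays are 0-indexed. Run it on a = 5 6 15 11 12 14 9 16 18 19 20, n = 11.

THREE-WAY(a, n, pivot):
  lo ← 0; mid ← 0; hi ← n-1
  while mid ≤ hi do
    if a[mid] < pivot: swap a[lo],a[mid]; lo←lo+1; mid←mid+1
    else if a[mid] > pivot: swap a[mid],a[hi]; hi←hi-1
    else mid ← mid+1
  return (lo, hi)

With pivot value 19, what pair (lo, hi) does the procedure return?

lo=0 mid=0 hi=10
5<19: swap(0,0), lo=1 mid=1 ⇒ 5 6 15 11 12 14 9 16 18 19 20
6<19: swap(1,1), lo=2 mid=2 ⇒ 5 6 15 11 12 14 9 16 18 19 20
15<19: swap(2,2), lo=3 mid=3 ⇒ 5 6 15 11 12 14 9 16 18 19 20
11<19: swap(3,3), lo=4 mid=4 ⇒ 5 6 15 11 12 14 9 16 18 19 20
12<19: swap(4,4), lo=5 mid=5 ⇒ 5 6 15 11 12 14 9 16 18 19 20
14<19: swap(5,5), lo=6 mid=6 ⇒ 5 6 15 11 12 14 9 16 18 19 20
9<19: swap(6,6), lo=7 mid=7 ⇒ 5 6 15 11 12 14 9 16 18 19 20
16<19: swap(7,7), lo=8 mid=8 ⇒ 5 6 15 11 12 14 9 16 18 19 20
18<19: swap(8,8), lo=9 mid=9 ⇒ 5 6 15 11 12 14 9 16 18 19 20
19=19: mid=10
20>19: swap(10,10), hi=9 ⇒ 5 6 15 11 12 14 9 16 18 19 20
done. lo=9 hi=9; a=5 6 15 11 12 14 9 16 18 19 20

(9, 9)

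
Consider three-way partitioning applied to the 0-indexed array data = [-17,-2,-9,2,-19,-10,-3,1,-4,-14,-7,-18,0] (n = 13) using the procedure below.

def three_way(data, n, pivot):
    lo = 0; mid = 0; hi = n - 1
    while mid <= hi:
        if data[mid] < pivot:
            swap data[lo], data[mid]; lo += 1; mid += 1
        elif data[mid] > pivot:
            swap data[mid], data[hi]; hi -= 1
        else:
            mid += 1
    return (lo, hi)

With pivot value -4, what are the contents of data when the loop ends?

[-17,-18,-9,-7,-19,-10,-14,-4,1,-3,2,0,-2]

lo=0 mid=0 hi=12
-17<-4: swap(0,0), lo=1 mid=1 ⇒ [-17,-2,-9,2,-19,-10,-3,1,-4,-14,-7,-18,0]
-2>-4: swap(1,12), hi=11 ⇒ [-17,0,-9,2,-19,-10,-3,1,-4,-14,-7,-18,-2]
0>-4: swap(1,11), hi=10 ⇒ [-17,-18,-9,2,-19,-10,-3,1,-4,-14,-7,0,-2]
-18<-4: swap(1,1), lo=2 mid=2 ⇒ [-17,-18,-9,2,-19,-10,-3,1,-4,-14,-7,0,-2]
-9<-4: swap(2,2), lo=3 mid=3 ⇒ [-17,-18,-9,2,-19,-10,-3,1,-4,-14,-7,0,-2]
2>-4: swap(3,10), hi=9 ⇒ [-17,-18,-9,-7,-19,-10,-3,1,-4,-14,2,0,-2]
-7<-4: swap(3,3), lo=4 mid=4 ⇒ [-17,-18,-9,-7,-19,-10,-3,1,-4,-14,2,0,-2]
-19<-4: swap(4,4), lo=5 mid=5 ⇒ [-17,-18,-9,-7,-19,-10,-3,1,-4,-14,2,0,-2]
-10<-4: swap(5,5), lo=6 mid=6 ⇒ [-17,-18,-9,-7,-19,-10,-3,1,-4,-14,2,0,-2]
-3>-4: swap(6,9), hi=8 ⇒ [-17,-18,-9,-7,-19,-10,-14,1,-4,-3,2,0,-2]
-14<-4: swap(6,6), lo=7 mid=7 ⇒ [-17,-18,-9,-7,-19,-10,-14,1,-4,-3,2,0,-2]
1>-4: swap(7,8), hi=7 ⇒ [-17,-18,-9,-7,-19,-10,-14,-4,1,-3,2,0,-2]
-4=-4: mid=8
done. lo=7 hi=7; data=[-17,-18,-9,-7,-19,-10,-14,-4,1,-3,2,0,-2]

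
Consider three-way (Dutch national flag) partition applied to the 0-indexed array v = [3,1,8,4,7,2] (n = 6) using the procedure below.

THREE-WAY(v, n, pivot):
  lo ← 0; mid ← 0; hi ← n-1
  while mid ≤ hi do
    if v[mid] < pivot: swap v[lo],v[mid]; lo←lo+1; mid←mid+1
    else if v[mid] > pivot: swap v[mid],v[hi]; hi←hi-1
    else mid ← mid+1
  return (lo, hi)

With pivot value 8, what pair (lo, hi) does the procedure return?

(5, 5)

pivot = 8; lo=0, mid=0, hi=5
v[mid]=3<8: swap v[0],v[0]; lo=1,mid=1 → [3,1,8,4,7,2]
v[mid]=1<8: swap v[1],v[1]; lo=2,mid=2 → [3,1,8,4,7,2]
v[mid]=8=8: mid=3
v[mid]=4<8: swap v[2],v[3]; lo=3,mid=4 → [3,1,4,8,7,2]
v[mid]=7<8: swap v[3],v[4]; lo=4,mid=5 → [3,1,4,7,8,2]
v[mid]=2<8: swap v[4],v[5]; lo=5,mid=6 → [3,1,4,7,2,8]
end: lo=5, hi=5; v = [3,1,4,7,2,8]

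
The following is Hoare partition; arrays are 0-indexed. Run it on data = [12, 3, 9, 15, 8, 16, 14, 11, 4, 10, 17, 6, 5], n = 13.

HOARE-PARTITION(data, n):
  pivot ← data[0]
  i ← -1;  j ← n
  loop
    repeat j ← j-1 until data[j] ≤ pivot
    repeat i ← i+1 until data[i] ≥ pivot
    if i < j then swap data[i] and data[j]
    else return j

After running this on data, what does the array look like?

[5, 3, 9, 6, 8, 10, 4, 11, 14, 16, 17, 15, 12]

pivot=12
j stops at 12 (5), i stops at 0 (12); swap ⇒ [5, 3, 9, 15, 8, 16, 14, 11, 4, 10, 17, 6, 12]
j stops at 11 (6), i stops at 3 (15); swap ⇒ [5, 3, 9, 6, 8, 16, 14, 11, 4, 10, 17, 15, 12]
j stops at 9 (10), i stops at 5 (16); swap ⇒ [5, 3, 9, 6, 8, 10, 14, 11, 4, 16, 17, 15, 12]
j stops at 8 (4), i stops at 6 (14); swap ⇒ [5, 3, 9, 6, 8, 10, 4, 11, 14, 16, 17, 15, 12]
j stops at 7, i stops at 8; i≥j ⇒ return 7. data=[5, 3, 9, 6, 8, 10, 4, 11, 14, 16, 17, 15, 12]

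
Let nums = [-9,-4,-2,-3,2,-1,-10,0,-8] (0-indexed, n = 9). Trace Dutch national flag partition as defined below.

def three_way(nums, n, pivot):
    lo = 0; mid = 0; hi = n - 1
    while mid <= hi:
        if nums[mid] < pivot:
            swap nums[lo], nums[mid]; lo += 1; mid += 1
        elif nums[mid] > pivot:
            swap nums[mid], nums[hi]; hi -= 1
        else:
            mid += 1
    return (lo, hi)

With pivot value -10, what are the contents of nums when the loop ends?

[-10,-2,-3,2,-1,-4,0,-8,-9]

pivot = -10; lo=0, mid=0, hi=8
nums[mid]=-9>-10: swap nums[0],nums[8]; hi=7 → [-8,-4,-2,-3,2,-1,-10,0,-9]
nums[mid]=-8>-10: swap nums[0],nums[7]; hi=6 → [0,-4,-2,-3,2,-1,-10,-8,-9]
nums[mid]=0>-10: swap nums[0],nums[6]; hi=5 → [-10,-4,-2,-3,2,-1,0,-8,-9]
nums[mid]=-10=-10: mid=1
nums[mid]=-4>-10: swap nums[1],nums[5]; hi=4 → [-10,-1,-2,-3,2,-4,0,-8,-9]
nums[mid]=-1>-10: swap nums[1],nums[4]; hi=3 → [-10,2,-2,-3,-1,-4,0,-8,-9]
nums[mid]=2>-10: swap nums[1],nums[3]; hi=2 → [-10,-3,-2,2,-1,-4,0,-8,-9]
nums[mid]=-3>-10: swap nums[1],nums[2]; hi=1 → [-10,-2,-3,2,-1,-4,0,-8,-9]
nums[mid]=-2>-10: swap nums[1],nums[1]; hi=0 → [-10,-2,-3,2,-1,-4,0,-8,-9]
end: lo=0, hi=0; nums = [-10,-2,-3,2,-1,-4,0,-8,-9]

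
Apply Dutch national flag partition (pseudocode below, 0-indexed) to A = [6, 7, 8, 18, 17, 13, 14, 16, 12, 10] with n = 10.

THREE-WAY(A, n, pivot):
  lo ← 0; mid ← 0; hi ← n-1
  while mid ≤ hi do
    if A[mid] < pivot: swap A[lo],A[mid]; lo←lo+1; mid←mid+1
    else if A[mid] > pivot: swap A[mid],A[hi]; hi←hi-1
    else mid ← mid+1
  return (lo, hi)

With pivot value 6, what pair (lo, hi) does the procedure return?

pivot = 6; lo=0, mid=0, hi=9
A[mid]=6=6: mid=1
A[mid]=7>6: swap A[1],A[9]; hi=8 → [6, 10, 8, 18, 17, 13, 14, 16, 12, 7]
A[mid]=10>6: swap A[1],A[8]; hi=7 → [6, 12, 8, 18, 17, 13, 14, 16, 10, 7]
A[mid]=12>6: swap A[1],A[7]; hi=6 → [6, 16, 8, 18, 17, 13, 14, 12, 10, 7]
A[mid]=16>6: swap A[1],A[6]; hi=5 → [6, 14, 8, 18, 17, 13, 16, 12, 10, 7]
A[mid]=14>6: swap A[1],A[5]; hi=4 → [6, 13, 8, 18, 17, 14, 16, 12, 10, 7]
A[mid]=13>6: swap A[1],A[4]; hi=3 → [6, 17, 8, 18, 13, 14, 16, 12, 10, 7]
A[mid]=17>6: swap A[1],A[3]; hi=2 → [6, 18, 8, 17, 13, 14, 16, 12, 10, 7]
A[mid]=18>6: swap A[1],A[2]; hi=1 → [6, 8, 18, 17, 13, 14, 16, 12, 10, 7]
A[mid]=8>6: swap A[1],A[1]; hi=0 → [6, 8, 18, 17, 13, 14, 16, 12, 10, 7]
end: lo=0, hi=0; A = [6, 8, 18, 17, 13, 14, 16, 12, 10, 7]

(0, 0)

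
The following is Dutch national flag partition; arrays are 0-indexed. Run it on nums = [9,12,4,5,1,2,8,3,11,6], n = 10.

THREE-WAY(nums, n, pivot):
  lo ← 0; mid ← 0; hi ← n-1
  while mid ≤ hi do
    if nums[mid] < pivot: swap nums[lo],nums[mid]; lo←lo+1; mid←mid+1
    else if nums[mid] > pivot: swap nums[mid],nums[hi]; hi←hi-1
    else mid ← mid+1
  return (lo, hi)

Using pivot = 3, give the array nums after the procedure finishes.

pivot = 3; lo=0, mid=0, hi=9
nums[mid]=9>3: swap nums[0],nums[9]; hi=8 → [6,12,4,5,1,2,8,3,11,9]
nums[mid]=6>3: swap nums[0],nums[8]; hi=7 → [11,12,4,5,1,2,8,3,6,9]
nums[mid]=11>3: swap nums[0],nums[7]; hi=6 → [3,12,4,5,1,2,8,11,6,9]
nums[mid]=3=3: mid=1
nums[mid]=12>3: swap nums[1],nums[6]; hi=5 → [3,8,4,5,1,2,12,11,6,9]
nums[mid]=8>3: swap nums[1],nums[5]; hi=4 → [3,2,4,5,1,8,12,11,6,9]
nums[mid]=2<3: swap nums[0],nums[1]; lo=1,mid=2 → [2,3,4,5,1,8,12,11,6,9]
nums[mid]=4>3: swap nums[2],nums[4]; hi=3 → [2,3,1,5,4,8,12,11,6,9]
nums[mid]=1<3: swap nums[1],nums[2]; lo=2,mid=3 → [2,1,3,5,4,8,12,11,6,9]
nums[mid]=5>3: swap nums[3],nums[3]; hi=2 → [2,1,3,5,4,8,12,11,6,9]
end: lo=2, hi=2; nums = [2,1,3,5,4,8,12,11,6,9]

[2,1,3,5,4,8,12,11,6,9]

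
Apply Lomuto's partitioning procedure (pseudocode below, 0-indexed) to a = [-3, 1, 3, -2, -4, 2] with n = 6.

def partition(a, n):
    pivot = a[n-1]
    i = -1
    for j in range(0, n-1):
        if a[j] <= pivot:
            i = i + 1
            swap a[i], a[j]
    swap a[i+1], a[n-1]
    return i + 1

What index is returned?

pivot = a[5] = 2; i = -1
j=0: a[0]=-3 ≤ 2 → i=0, swap a[0],a[0] (no change) → [-3, 1, 3, -2, -4, 2]
j=1: a[1]=1 ≤ 2 → i=1, swap a[1],a[1] (no change) → [-3, 1, 3, -2, -4, 2]
j=2: a[2]=3 > 2 → no swap
j=3: a[3]=-2 ≤ 2 → i=2, swap a[2],a[3] → [-3, 1, -2, 3, -4, 2]
j=4: a[4]=-4 ≤ 2 → i=3, swap a[3],a[4] → [-3, 1, -2, -4, 3, 2]
final swap a[4],a[5] → [-3, 1, -2, -4, 2, 3]; return 4

4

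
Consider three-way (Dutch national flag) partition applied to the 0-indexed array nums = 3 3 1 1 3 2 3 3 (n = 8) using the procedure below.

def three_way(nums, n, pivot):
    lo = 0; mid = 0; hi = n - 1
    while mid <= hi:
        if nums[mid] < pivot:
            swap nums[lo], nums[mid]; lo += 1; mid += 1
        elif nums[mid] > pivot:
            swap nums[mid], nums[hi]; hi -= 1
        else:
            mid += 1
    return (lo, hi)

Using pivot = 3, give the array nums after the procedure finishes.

pivot = 3; lo=0, mid=0, hi=7
nums[mid]=3=3: mid=1
nums[mid]=3=3: mid=2
nums[mid]=1<3: swap nums[0],nums[2]; lo=1,mid=3 → 1 3 3 1 3 2 3 3
nums[mid]=1<3: swap nums[1],nums[3]; lo=2,mid=4 → 1 1 3 3 3 2 3 3
nums[mid]=3=3: mid=5
nums[mid]=2<3: swap nums[2],nums[5]; lo=3,mid=6 → 1 1 2 3 3 3 3 3
nums[mid]=3=3: mid=7
nums[mid]=3=3: mid=8
end: lo=3, hi=7; nums = 1 1 2 3 3 3 3 3

1 1 2 3 3 3 3 3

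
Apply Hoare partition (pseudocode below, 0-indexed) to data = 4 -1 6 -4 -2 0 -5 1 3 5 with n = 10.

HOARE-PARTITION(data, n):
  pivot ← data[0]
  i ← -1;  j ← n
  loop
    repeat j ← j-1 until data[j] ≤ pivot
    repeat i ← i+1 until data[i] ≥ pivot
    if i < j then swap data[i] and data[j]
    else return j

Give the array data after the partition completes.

pivot=4
j stops at 8 (3), i stops at 0 (4); swap ⇒ 3 -1 6 -4 -2 0 -5 1 4 5
j stops at 7 (1), i stops at 2 (6); swap ⇒ 3 -1 1 -4 -2 0 -5 6 4 5
j stops at 6, i stops at 7; i≥j ⇒ return 6. data=3 -1 1 -4 -2 0 -5 6 4 5

3 -1 1 -4 -2 0 -5 6 4 5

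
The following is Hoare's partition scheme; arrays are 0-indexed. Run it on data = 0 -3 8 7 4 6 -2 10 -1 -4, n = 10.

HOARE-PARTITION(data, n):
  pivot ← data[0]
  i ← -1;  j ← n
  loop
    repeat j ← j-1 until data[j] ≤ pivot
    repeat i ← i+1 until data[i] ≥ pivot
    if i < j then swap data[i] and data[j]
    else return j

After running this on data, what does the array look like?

pivot = data[0] = 0; i = -1, j = 10
j→9 (data[9]=-4≤0), i→0 (data[0]=0≥0); i<j, swap → -4 -3 8 7 4 6 -2 10 -1 0
j→8 (data[8]=-1≤0), i→2 (data[2]=8≥0); i<j, swap → -4 -3 -1 7 4 6 -2 10 8 0
j→6 (data[6]=-2≤0), i→3 (data[3]=7≥0); i<j, swap → -4 -3 -1 -2 4 6 7 10 8 0
j→3, i→4; i≥j, return j=3. data = -4 -3 -1 -2 4 6 7 10 8 0

-4 -3 -1 -2 4 6 7 10 8 0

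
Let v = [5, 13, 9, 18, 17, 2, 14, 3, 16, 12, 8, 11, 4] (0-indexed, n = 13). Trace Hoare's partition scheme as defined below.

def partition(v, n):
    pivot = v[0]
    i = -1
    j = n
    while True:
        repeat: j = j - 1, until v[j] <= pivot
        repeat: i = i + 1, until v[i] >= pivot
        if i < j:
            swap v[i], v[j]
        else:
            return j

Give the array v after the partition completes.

pivot = v[0] = 5; i = -1, j = 13
j→12 (v[12]=4≤5), i→0 (v[0]=5≥5); i<j, swap → [4, 13, 9, 18, 17, 2, 14, 3, 16, 12, 8, 11, 5]
j→7 (v[7]=3≤5), i→1 (v[1]=13≥5); i<j, swap → [4, 3, 9, 18, 17, 2, 14, 13, 16, 12, 8, 11, 5]
j→5 (v[5]=2≤5), i→2 (v[2]=9≥5); i<j, swap → [4, 3, 2, 18, 17, 9, 14, 13, 16, 12, 8, 11, 5]
j→2, i→3; i≥j, return j=2. v = [4, 3, 2, 18, 17, 9, 14, 13, 16, 12, 8, 11, 5]

[4, 3, 2, 18, 17, 9, 14, 13, 16, 12, 8, 11, 5]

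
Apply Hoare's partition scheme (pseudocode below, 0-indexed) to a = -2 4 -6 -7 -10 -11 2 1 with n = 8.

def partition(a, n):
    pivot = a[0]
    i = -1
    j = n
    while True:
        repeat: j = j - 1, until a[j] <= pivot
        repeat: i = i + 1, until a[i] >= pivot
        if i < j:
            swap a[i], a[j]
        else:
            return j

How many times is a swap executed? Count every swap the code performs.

pivot=-2
j stops at 5 (-11), i stops at 0 (-2); swap ⇒ -11 4 -6 -7 -10 -2 2 1
j stops at 4 (-10), i stops at 1 (4); swap ⇒ -11 -10 -6 -7 4 -2 2 1
j stops at 3, i stops at 4; i≥j ⇒ return 3. a=-11 -10 -6 -7 4 -2 2 1

2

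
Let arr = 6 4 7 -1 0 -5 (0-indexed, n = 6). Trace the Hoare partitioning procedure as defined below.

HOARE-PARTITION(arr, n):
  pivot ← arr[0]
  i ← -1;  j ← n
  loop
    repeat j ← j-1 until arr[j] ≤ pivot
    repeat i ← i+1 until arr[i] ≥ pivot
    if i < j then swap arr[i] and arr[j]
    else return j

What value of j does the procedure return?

3

pivot = arr[0] = 6; i = -1, j = 6
j→5 (arr[5]=-5≤6), i→0 (arr[0]=6≥6); i<j, swap → -5 4 7 -1 0 6
j→4 (arr[4]=0≤6), i→2 (arr[2]=7≥6); i<j, swap → -5 4 0 -1 7 6
j→3, i→4; i≥j, return j=3. arr = -5 4 0 -1 7 6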